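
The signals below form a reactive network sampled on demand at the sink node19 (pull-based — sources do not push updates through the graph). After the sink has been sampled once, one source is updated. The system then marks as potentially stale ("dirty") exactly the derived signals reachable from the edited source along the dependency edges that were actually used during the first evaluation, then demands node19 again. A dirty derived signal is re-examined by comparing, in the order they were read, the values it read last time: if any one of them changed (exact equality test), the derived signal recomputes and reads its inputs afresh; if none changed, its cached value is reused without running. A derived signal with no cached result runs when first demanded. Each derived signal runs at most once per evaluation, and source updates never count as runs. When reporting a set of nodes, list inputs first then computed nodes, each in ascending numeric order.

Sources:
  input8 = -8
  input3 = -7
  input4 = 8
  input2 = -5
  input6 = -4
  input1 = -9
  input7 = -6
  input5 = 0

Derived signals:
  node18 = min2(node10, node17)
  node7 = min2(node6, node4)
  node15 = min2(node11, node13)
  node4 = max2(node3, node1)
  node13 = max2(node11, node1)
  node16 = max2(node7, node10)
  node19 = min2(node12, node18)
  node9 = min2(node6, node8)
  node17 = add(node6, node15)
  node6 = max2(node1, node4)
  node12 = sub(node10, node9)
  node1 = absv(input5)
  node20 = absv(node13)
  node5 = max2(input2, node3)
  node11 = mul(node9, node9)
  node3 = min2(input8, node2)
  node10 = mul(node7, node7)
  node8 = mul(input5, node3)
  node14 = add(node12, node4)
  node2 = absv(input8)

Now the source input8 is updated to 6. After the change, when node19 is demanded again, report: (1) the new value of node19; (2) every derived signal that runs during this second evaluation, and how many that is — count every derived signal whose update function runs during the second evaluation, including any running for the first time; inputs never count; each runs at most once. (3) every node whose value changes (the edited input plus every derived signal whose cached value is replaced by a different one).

Initial pass — values computed on the first demand:
  node1 = absv(0) = 0
  node2 = absv(-8) = 8
  node3 = min2(-8, 8) = -8
  node4 = max2(-8, 0) = 0
  node6 = max2(0, 0) = 0
  node7 = min2(0, 0) = 0
  node8 = mul(0, -8) = 0
  node9 = min2(0, 0) = 0
  node10 = mul(0, 0) = 0
  node11 = mul(0, 0) = 0
  node12 = sub(0, 0) = 0
  node13 = max2(0, 0) = 0
  node15 = min2(0, 0) = 0
  node17 = add(0, 0) = 0
  node18 = min2(0, 0) = 0
  node19 = min2(0, 0) = 0

Second demand — change propagation:
  node2: re-runs because input8 -8->6; new result 6.
  node3: re-runs because input8 -8->6; node2 8->6; new result 6.
  node4: re-runs because node3 -8->6; new result 6.
  node6: re-runs because node4 0->6; new result 6.
  node7: re-runs because node6 0->6; node4 0->6; new result 6.
  node8: re-runs because node3 -8->6; new result 0 (unchanged).
  node9: re-runs because node6 0->6; new result 0 (unchanged).
  node10: re-runs because node7 0->6; node7 0->6; new result 36.
  node11: re-examined; everything it read last time is the same (node9 unchanged, node9 unchanged) — cache 0 kept, no run.
  node12: re-runs because node10 0->36; new result 36.
  node13: re-examined; everything it read last time is the same (node11 unchanged, node1 unchanged) — cache 0 kept, no run.
  node15: re-examined; everything it read last time is the same (node11 unchanged, node13 unchanged) — cache 0 kept, no run.
  node17: re-runs because node6 0->6; new result 6.
  node18: re-runs because node10 0->36; node17 0->6; new result 6.
  node19: re-runs because node12 0->36; node18 0->6; new result 6.

The important point: at node11 every value read last time is unchanged, so the dirty flag clears without a run.

node19 now evaluates to 6.
Run set: node2, node3, node4, node6, node7, node8, node9, node10, node12, node17, node18, node19 (12 run).
Changed values: input8, node2, node3, node4, node6, node7, node10, node12, node17, node18, node19.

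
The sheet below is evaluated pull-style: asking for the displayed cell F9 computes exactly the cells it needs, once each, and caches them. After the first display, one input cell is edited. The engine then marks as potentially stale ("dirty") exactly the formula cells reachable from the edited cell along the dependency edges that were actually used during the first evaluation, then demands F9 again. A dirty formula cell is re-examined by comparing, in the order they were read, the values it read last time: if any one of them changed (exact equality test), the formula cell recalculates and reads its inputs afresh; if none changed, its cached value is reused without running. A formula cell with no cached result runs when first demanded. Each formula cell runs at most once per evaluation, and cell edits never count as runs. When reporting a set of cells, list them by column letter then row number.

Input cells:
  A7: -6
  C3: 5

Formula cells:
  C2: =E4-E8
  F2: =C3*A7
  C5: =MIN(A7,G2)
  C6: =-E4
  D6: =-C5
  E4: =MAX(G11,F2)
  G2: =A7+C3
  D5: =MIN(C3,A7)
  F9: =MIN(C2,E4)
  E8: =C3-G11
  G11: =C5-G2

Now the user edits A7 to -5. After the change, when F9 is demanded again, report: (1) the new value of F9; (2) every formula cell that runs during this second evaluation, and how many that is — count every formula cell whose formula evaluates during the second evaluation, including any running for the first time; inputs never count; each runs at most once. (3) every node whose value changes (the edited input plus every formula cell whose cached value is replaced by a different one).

First demand of the output computes:
  F2 = 5 * -6 = -30
  G2 = -6 + 5 = -1
  C5 = MIN(-6, -1) = -6
  G11 = -6 - -1 = -5
  E4 = MAX(-5, -30) = -5
  E8 = 5 - -5 = 10
  C2 = -5 - 10 = -15
  F9 = MIN(-15, -5) = -15

After the edit, cleaning proceeds:
  F2: a read changed (A7 -6->-5) — executes, giving -25.
  G2: a read changed (A7 -6->-5) — executes, giving 0.
  C5: a read changed (A7 -6->-5; G2 -1->0) — executes, giving -5.
  G11: a read changed (C5 -6->-5; G2 -1->0) — executes, giving -5 — identical to its old value.
  E4: a read changed (F2 -30->-25) — executes, giving -5 — identical to its old value.
  E8: dirty, but its reads are unchanged (C3 unchanged, G11 unchanged); cached 10 stands.
  C2: dirty, but its reads are unchanged (E4 unchanged, E8 unchanged); cached -15 stands.
  F9: dirty, but its reads are unchanged (C2 unchanged, E4 unchanged); cached -15 stands.

Note where the cutoff bites: E8 is checked, finds nothing changed, and keeps its cache.

Demanding F9 again yields -15.
5 formula cells run: C5, E4, F2, G2, G11.
The nodes whose values change: A7, C5, F2, G2.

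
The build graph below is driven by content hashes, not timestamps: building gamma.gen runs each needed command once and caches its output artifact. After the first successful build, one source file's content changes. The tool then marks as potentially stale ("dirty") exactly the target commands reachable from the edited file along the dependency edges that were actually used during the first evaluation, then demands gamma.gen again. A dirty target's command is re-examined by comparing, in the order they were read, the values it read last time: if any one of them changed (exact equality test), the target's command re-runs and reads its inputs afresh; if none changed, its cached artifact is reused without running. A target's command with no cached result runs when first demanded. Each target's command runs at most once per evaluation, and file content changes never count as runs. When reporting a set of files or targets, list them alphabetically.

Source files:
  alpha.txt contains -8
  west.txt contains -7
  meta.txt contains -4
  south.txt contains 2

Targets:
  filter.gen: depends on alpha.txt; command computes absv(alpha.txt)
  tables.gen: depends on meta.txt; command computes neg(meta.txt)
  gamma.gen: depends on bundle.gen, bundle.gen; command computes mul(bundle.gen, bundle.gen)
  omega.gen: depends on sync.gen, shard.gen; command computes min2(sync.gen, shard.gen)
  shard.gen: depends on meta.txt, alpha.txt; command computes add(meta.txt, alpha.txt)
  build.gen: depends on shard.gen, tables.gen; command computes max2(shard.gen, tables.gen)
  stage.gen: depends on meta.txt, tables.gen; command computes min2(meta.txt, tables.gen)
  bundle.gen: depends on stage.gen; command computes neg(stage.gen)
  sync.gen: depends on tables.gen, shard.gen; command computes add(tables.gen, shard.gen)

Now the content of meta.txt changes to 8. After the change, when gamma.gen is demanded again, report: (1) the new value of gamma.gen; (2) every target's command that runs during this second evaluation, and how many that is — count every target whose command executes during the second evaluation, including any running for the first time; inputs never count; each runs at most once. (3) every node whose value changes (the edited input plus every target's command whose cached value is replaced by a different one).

gamma.gen now evaluates to 64.
Run set: bundle.gen, gamma.gen, stage.gen, tables.gen (4 run).
Changed values: bundle.gen, gamma.gen, meta.txt, stage.gen, tables.gen.

Initial pass — values computed on the first demand:
  tables.gen = neg(-4) = 4
  stage.gen = min2(-4, 4) = -4
  bundle.gen = neg(-4) = 4
  gamma.gen = mul(4, 4) = 16

Second demand — change propagation:
  tables.gen: re-runs because meta.txt -4->8; new result -8.
  stage.gen: re-runs because meta.txt -4->8; tables.gen 4->-8; new result -8.
  bundle.gen: re-runs because stage.gen -4->-8; new result 8.
  gamma.gen: re-runs because bundle.gen 4->8; bundle.gen 4->8; new result 64.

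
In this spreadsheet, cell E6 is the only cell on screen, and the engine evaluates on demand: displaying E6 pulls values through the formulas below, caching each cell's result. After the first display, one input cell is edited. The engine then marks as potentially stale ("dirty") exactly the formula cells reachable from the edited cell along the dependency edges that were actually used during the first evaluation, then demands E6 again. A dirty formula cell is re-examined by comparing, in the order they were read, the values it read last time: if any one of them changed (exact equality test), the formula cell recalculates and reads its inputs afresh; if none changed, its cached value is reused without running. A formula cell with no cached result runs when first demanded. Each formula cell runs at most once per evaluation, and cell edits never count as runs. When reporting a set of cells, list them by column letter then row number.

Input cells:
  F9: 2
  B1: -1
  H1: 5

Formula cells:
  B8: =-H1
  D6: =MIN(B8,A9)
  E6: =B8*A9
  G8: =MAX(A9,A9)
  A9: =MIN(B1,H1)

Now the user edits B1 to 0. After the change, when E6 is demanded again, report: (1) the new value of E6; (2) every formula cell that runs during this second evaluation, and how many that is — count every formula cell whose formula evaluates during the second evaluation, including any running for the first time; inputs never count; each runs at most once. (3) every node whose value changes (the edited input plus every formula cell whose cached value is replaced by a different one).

E6 now evaluates to 0.
Run set: A9, E6 (2 run).
Changed values: A9, B1, E6.

Initial pass — values computed on the first demand:
  A9 = MIN(-1, 5) = -1
  B8 = -(5) = -5
  E6 = -5 * -1 = 5

Second demand — change propagation:
  A9: re-runs because B1 -1->0; new result 0.
  E6: re-runs because A9 -1->0; new result 0.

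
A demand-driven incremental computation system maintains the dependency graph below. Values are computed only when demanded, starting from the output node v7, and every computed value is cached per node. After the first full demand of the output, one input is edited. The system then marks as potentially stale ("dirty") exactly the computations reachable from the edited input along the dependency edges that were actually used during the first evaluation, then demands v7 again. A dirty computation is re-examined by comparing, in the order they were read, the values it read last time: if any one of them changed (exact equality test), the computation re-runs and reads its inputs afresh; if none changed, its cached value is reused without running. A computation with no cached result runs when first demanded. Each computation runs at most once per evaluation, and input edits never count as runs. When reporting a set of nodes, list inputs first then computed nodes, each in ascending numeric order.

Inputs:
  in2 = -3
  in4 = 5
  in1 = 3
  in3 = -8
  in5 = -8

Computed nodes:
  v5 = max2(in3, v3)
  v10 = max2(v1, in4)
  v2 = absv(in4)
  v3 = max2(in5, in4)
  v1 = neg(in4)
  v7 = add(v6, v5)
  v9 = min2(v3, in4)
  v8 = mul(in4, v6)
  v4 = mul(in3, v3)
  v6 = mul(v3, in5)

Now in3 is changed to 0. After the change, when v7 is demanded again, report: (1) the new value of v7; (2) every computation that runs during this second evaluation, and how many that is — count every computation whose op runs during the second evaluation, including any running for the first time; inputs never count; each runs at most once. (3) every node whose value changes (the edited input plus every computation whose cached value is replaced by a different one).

New value of v7: -35.
Computations that run: v5 — 1 in total.
Values that change: in3.
Key observation: the change is absorbed at v5 — it re-runs but produces the same value, and the output's value is unchanged.

First evaluation (everything demanded from the output):
  v3 = max2(-8, 5) = 5
  v5 = max2(-8, 5) = 5
  v6 = mul(5, -8) = -40
  v7 = add(-40, 5) = -35

Propagation after the edit:
  v5: runs — in3 -8->0; result 5 (same value as before).
  v7: checked — values it read are unchanged (v6 unchanged, v5 unchanged); reused cached -35 without running.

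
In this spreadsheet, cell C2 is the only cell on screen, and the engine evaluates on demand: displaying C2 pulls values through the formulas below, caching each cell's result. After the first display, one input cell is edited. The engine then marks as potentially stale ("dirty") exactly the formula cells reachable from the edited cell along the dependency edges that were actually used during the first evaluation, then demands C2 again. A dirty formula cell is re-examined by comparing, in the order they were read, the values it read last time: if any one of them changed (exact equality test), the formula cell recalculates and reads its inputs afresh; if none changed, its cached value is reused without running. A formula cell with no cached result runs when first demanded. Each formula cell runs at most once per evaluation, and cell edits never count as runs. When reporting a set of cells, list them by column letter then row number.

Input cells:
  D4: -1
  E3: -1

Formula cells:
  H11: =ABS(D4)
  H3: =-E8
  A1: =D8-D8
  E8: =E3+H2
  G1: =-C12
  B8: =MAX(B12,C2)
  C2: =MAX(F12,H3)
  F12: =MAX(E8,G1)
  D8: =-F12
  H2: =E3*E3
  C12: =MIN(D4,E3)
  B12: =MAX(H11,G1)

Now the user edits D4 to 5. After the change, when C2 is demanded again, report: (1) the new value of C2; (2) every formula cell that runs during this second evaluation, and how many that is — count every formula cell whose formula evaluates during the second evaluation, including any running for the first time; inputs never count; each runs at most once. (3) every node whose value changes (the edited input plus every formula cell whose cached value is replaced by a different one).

Initial pass — values computed on the first demand:
  C12 = MIN(-1, -1) = -1
  G1 = -(-1) = 1
  H2 = -1 * -1 = 1
  E8 = -1 + 1 = 0
  F12 = MAX(0, 1) = 1
  H3 = -(0) = 0
  C2 = MAX(1, 0) = 1

Second demand — change propagation:
  C12: re-runs because D4 -1->5; new result -1 (unchanged).
  G1: re-examined; everything it read last time is the same (C12 unchanged) — cache 1 kept, no run.
  F12: re-examined; everything it read last time is the same (E8 unchanged, G1 unchanged) — cache 1 kept, no run.
  C2: re-examined; everything it read last time is the same (F12 unchanged, H3 unchanged) — cache 1 kept, no run.

The important point: C12 recomputes to an identical value, and the output ends up unchanged.

C2 now evaluates to 1.
Run set: C12 (1 run).
Changed values: D4.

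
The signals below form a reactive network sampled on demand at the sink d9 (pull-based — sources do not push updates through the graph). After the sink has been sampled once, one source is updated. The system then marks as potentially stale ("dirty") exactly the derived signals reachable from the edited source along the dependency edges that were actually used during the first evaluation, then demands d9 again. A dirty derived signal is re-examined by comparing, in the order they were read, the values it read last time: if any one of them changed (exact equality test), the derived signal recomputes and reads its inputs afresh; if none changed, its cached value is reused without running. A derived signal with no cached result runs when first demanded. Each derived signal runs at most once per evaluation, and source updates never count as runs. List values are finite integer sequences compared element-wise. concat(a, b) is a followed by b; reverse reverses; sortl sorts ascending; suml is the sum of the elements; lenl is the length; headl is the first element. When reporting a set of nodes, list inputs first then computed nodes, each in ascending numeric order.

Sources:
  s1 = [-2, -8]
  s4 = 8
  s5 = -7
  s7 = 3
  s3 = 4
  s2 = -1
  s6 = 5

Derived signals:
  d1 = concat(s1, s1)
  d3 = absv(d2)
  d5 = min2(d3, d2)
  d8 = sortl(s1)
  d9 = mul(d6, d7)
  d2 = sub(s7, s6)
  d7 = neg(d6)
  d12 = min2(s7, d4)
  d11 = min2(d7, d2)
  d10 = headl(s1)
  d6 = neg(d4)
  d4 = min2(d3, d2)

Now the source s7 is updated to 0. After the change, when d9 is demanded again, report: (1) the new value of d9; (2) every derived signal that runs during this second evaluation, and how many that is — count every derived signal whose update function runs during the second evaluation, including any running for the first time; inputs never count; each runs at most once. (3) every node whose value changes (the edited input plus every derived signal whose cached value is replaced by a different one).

d9 now evaluates to -25.
Run set: d2, d3, d4, d6, d7, d9 (6 run).
Changed values: s7, d2, d3, d4, d6, d7, d9.

Initial pass — values computed on the first demand:
  d2 = sub(3, 5) = -2
  d3 = absv(-2) = 2
  d4 = min2(2, -2) = -2
  d6 = neg(-2) = 2
  d7 = neg(2) = -2
  d9 = mul(2, -2) = -4

Second demand — change propagation:
  d2: re-runs because s7 3->0; new result -5.
  d3: re-runs because d2 -2->-5; new result 5.
  d4: re-runs because d3 2->5; d2 -2->-5; new result -5.
  d6: re-runs because d4 -2->-5; new result 5.
  d7: re-runs because d6 2->5; new result -5.
  d9: re-runs because d6 2->5; d7 -2->-5; new result -25.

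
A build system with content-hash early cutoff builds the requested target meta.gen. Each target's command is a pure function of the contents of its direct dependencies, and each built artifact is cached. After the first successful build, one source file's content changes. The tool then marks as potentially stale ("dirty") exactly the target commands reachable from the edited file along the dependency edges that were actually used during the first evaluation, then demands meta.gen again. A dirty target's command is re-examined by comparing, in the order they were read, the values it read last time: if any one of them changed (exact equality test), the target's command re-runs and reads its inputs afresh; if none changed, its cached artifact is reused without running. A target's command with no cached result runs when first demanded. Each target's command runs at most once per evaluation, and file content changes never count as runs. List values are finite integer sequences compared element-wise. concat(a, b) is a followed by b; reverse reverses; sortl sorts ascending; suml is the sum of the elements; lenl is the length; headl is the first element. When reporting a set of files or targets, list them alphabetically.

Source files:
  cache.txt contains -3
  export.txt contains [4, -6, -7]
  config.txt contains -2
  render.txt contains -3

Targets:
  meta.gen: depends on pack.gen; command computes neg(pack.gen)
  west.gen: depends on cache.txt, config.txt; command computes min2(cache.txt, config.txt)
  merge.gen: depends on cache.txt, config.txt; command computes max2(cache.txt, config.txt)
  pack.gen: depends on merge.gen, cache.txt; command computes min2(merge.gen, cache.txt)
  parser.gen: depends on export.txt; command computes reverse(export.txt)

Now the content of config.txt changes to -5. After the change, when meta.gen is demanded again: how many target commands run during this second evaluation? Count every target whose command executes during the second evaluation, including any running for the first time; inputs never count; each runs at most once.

Target commands that run: merge.gen, pack.gen — 2 in total.
Key observation: the change is absorbed at pack.gen — it re-runs but produces the same value, and the output's value is unchanged.

First evaluation (everything demanded from the output):
  merge.gen = max2(-3, -2) = -2
  pack.gen = min2(-2, -3) = -3
  meta.gen = neg(-3) = 3

Propagation after the edit:
  merge.gen: runs — config.txt -2->-5; result -3.
  pack.gen: runs — merge.gen -2->-3; result -3 (same value as before).
  meta.gen: checked — values it read are unchanged (pack.gen unchanged); reused cached 3 without running.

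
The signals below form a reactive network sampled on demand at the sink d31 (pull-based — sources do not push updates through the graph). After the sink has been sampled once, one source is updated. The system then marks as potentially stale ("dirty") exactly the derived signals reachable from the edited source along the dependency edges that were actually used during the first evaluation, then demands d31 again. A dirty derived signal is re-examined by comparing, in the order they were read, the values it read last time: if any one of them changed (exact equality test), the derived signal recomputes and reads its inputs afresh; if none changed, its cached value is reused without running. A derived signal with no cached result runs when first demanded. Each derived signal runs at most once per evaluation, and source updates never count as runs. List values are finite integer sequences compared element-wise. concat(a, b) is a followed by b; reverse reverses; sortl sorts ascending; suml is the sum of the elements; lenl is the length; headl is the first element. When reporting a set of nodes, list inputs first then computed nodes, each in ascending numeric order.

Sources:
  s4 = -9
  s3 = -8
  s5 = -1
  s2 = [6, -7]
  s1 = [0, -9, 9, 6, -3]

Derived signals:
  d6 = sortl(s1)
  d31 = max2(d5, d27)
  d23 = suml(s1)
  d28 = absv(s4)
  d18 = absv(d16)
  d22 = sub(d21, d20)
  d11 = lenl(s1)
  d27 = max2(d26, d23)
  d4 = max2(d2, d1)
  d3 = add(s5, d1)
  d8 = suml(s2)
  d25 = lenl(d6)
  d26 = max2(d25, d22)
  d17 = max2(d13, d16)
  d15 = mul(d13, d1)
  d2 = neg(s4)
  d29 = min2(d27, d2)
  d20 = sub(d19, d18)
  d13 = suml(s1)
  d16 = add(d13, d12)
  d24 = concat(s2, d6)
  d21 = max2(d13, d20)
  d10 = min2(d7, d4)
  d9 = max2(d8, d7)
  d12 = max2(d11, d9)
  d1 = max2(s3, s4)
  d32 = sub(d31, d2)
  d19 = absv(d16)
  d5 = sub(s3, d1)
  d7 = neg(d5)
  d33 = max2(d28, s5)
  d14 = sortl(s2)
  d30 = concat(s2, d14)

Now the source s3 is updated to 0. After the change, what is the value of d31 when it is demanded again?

Initial pass — values computed on the first demand:
  d1 = max2(-8, -9) = -8
  d5 = sub(-8, -8) = 0
  d6 = sortl([0, -9, 9, 6, -3]) = [-9, -3, 0, 6, 9]
  d7 = neg(0) = 0
  d8 = suml([6, -7]) = -1
  d9 = max2(-1, 0) = 0
  d11 = lenl([0, -9, 9, 6, -3]) = 5
  d12 = max2(5, 0) = 5
  d13 = suml([0, -9, 9, 6, -3]) = 3
  d16 = add(3, 5) = 8
  d18 = absv(8) = 8
  d19 = absv(8) = 8
  d20 = sub(8, 8) = 0
  d21 = max2(3, 0) = 3
  d22 = sub(3, 0) = 3
  d23 = suml([0, -9, 9, 6, -3]) = 3
  d25 = lenl([-9, -3, 0, 6, 9]) = 5
  d26 = max2(5, 3) = 5
  d27 = max2(5, 3) = 5
  d31 = max2(0, 5) = 5

Second demand — change propagation:
  d1: re-runs because s3 -8->0; new result 0.
  d5: re-runs because s3 -8->0; d1 -8->0; new result 0 (unchanged).
  d7: re-examined; everything it read last time is the same (d5 unchanged) — cache 0 kept, no run.
  d9: re-examined; everything it read last time is the same (d8 unchanged, d7 unchanged) — cache 0 kept, no run.
  d12: re-examined; everything it read last time is the same (d11 unchanged, d9 unchanged) — cache 5 kept, no run.
  d16: re-examined; everything it read last time is the same (d13 unchanged, d12 unchanged) — cache 8 kept, no run.
  d18: re-examined; everything it read last time is the same (d16 unchanged) — cache 8 kept, no run.
  d19: re-examined; everything it read last time is the same (d16 unchanged) — cache 8 kept, no run.
  d20: re-examined; everything it read last time is the same (d19 unchanged, d18 unchanged) — cache 0 kept, no run.
  d21: re-examined; everything it read last time is the same (d13 unchanged, d20 unchanged) — cache 3 kept, no run.
  d22: re-examined; everything it read last time is the same (d21 unchanged, d20 unchanged) — cache 3 kept, no run.
  d26: re-examined; everything it read last time is the same (d25 unchanged, d22 unchanged) — cache 5 kept, no run.
  d27: re-examined; everything it read last time is the same (d26 unchanged, d23 unchanged) — cache 5 kept, no run.
  d31: re-examined; everything it read last time is the same (d5 unchanged, d27 unchanged) — cache 5 kept, no run.

The important point: d5 recomputes to an identical value, and the output ends up unchanged.

d31 now evaluates to 5.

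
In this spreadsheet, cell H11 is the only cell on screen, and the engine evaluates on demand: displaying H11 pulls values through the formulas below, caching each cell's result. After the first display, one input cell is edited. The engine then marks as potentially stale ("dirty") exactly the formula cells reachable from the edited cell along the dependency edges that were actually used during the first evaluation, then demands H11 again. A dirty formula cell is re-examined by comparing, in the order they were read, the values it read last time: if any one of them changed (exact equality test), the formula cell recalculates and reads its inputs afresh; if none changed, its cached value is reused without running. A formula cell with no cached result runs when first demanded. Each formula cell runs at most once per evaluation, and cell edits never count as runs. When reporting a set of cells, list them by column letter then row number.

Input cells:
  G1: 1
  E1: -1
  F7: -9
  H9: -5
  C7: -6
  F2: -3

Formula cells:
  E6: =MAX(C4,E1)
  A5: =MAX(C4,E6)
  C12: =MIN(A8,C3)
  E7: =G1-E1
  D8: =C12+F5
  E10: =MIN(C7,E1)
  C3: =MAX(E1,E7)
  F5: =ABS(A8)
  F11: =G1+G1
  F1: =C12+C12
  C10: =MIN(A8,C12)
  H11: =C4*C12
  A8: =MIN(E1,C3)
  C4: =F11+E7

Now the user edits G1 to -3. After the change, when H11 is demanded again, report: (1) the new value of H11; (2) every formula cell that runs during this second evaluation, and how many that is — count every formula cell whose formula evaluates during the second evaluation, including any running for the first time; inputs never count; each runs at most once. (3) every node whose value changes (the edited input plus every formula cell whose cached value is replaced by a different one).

H11 now evaluates to 8.
Run set: A8, C3, C4, C12, E7, F11, H11 (7 run).
Changed values: C3, C4, E7, F11, G1, H11.

Initial pass — values computed on the first demand:
  E7 = 1 - -1 = 2
  C3 = MAX(-1, 2) = 2
  A8 = MIN(-1, 2) = -1
  C12 = MIN(-1, 2) = -1
  F11 = 1 + 1 = 2
  C4 = 2 + 2 = 4
  H11 = 4 * -1 = -4

Second demand — change propagation:
  E7: re-runs because G1 1->-3; new result -2.
  C3: re-runs because E7 2->-2; new result -1.
  A8: re-runs because C3 2->-1; new result -1 (unchanged).
  C12: re-runs because C3 2->-1; new result -1 (unchanged).
  F11: re-runs because G1 1->-3; G1 1->-3; new result -6.
  C4: re-runs because F11 2->-6; E7 2->-2; new result -8.
  H11: re-runs because C4 4->-8; new result 8.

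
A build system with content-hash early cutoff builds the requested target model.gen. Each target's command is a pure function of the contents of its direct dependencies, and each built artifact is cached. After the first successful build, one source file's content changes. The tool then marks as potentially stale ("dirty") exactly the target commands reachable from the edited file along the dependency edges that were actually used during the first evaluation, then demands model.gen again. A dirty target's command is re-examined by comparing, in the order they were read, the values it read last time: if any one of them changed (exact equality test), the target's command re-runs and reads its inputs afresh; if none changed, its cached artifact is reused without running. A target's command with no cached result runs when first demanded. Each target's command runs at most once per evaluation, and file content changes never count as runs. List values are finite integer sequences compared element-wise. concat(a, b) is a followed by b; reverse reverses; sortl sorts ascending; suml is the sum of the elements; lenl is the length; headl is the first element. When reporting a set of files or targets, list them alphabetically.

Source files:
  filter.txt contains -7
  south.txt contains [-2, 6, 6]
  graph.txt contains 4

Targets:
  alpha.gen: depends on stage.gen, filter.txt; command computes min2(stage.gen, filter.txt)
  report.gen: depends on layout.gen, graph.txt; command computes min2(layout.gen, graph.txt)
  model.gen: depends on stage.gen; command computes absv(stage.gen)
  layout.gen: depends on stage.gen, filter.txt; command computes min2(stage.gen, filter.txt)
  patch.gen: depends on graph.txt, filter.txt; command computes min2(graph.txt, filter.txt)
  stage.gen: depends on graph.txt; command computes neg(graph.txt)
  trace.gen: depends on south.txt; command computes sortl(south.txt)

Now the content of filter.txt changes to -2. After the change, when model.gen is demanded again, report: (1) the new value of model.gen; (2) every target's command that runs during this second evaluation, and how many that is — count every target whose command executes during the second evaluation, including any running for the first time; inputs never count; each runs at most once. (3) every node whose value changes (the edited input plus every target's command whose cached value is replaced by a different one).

New value of model.gen: 4.
Target commands that run: none — 0 in total.
Values that change: filter.txt.
Key observation: filter.txt is never demanded by the output, so the edit triggers no recomputation at all.

First evaluation (everything demanded from the output):
  stage.gen = neg(4) = -4
  model.gen = absv(-4) = 4

Propagation after the edit:
  filter.txt feeds no computation that the output demands — nothing is marked dirty and nothing runs.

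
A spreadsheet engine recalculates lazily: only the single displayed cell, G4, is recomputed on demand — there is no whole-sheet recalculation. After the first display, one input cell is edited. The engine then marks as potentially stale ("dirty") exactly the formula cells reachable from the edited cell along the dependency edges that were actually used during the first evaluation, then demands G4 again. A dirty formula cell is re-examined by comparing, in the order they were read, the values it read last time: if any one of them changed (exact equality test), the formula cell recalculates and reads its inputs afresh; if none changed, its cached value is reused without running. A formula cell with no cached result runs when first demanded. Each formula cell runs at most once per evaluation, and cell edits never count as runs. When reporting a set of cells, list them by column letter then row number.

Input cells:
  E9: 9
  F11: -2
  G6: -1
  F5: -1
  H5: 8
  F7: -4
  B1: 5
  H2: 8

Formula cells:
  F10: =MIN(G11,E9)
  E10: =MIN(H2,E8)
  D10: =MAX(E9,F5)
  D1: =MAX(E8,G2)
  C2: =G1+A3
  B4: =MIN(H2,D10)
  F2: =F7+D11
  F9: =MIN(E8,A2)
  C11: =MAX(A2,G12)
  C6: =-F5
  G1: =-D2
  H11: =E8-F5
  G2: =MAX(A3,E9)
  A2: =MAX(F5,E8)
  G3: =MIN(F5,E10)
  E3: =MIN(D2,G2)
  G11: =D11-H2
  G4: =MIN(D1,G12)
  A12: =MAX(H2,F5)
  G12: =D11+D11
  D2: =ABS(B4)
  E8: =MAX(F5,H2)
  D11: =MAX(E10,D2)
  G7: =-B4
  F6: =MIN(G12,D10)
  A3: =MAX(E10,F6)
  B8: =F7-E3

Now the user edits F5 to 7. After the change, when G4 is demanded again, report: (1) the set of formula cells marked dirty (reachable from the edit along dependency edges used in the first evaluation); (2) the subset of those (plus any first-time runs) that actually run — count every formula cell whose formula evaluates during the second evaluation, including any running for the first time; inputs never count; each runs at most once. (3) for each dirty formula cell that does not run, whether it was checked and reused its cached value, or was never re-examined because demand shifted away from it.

Marked dirty: A3, B4, D1, D2, D10, D11, E8, E10, F6, G2, G4, G12.
Formula cells that run: D10, E8 — 2 in total.
Checked but reused from cache: A3, B4, D1, D2, D11, E10, F6, G2, G4, G12.
Key observation: the cutoff stops propagation at B4 — its inputs' values are unchanged, so it reuses its cache.

First evaluation (everything demanded from the output):
  D10 = MAX(9, -1) = 9
  B4 = MIN(8, 9) = 8
  D2 = ABS(8) = 8
  E8 = MAX(-1, 8) = 8
  E10 = MIN(8, 8) = 8
  D11 = MAX(8, 8) = 8
  G12 = 8 + 8 = 16
  F6 = MIN(16, 9) = 9
  A3 = MAX(8, 9) = 9
  G2 = MAX(9, 9) = 9
  D1 = MAX(8, 9) = 9
  G4 = MIN(9, 16) = 9

Propagation after the edit:
  D10: runs — F5 -1->7; result 9 (same value as before).
  B4: checked — values it read are unchanged (H2 unchanged, D10 unchanged); reused cached 8 without running.
  D2: checked — values it read are unchanged (B4 unchanged); reused cached 8 without running.
  E8: runs — F5 -1->7; result 8 (same value as before).
  E10: checked — values it read are unchanged (H2 unchanged, E8 unchanged); reused cached 8 without running.
  D11: checked — values it read are unchanged (E10 unchanged, D2 unchanged); reused cached 8 without running.
  G12: checked — values it read are unchanged (D11 unchanged, D11 unchanged); reused cached 16 without running.
  F6: checked — values it read are unchanged (G12 unchanged, D10 unchanged); reused cached 9 without running.
  A3: checked — values it read are unchanged (E10 unchanged, F6 unchanged); reused cached 9 without running.
  G2: checked — values it read are unchanged (A3 unchanged, E9 unchanged); reused cached 9 without running.
  D1: checked — values it read are unchanged (E8 unchanged, G2 unchanged); reused cached 9 without running.
  G4: checked — values it read are unchanged (D1 unchanged, G12 unchanged); reused cached 9 without running.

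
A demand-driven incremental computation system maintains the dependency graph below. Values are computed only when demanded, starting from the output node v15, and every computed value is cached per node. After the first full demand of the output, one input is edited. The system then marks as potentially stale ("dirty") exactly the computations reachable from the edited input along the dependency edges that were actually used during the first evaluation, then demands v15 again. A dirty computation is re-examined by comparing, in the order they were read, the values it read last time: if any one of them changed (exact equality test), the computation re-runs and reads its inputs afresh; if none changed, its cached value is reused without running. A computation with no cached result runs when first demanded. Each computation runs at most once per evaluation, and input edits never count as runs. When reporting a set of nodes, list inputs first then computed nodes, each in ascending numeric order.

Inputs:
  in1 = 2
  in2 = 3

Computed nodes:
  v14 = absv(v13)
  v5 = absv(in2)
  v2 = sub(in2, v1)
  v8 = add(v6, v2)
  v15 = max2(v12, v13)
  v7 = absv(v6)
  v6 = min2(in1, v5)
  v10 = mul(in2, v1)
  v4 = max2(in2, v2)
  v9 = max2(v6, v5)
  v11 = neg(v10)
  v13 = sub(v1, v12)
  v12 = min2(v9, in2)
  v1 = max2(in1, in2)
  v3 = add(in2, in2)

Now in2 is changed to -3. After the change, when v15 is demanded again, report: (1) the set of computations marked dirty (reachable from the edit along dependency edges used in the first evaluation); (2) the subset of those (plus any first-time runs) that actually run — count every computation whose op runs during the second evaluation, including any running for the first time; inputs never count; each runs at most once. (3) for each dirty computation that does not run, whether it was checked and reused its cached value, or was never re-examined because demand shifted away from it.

Marked dirty: v1, v5, v6, v9, v12, v13, v15.
Computations that run: v1, v5, v12, v13, v15 — 5 in total.
Checked but reused from cache: v6, v9.
Key observation: the cutoff stops propagation at v6 — its inputs' values are unchanged, so it reuses its cache.

First evaluation (everything demanded from the output):
  v1 = max2(2, 3) = 3
  v5 = absv(3) = 3
  v6 = min2(2, 3) = 2
  v9 = max2(2, 3) = 3
  v12 = min2(3, 3) = 3
  v13 = sub(3, 3) = 0
  v15 = max2(3, 0) = 3

Propagation after the edit:
  v1: runs — in2 3->-3; result 2.
  v5: runs — in2 3->-3; result 3 (same value as before).
  v6: checked — values it read are unchanged (in1 unchanged, v5 unchanged); reused cached 2 without running.
  v9: checked — values it read are unchanged (v6 unchanged, v5 unchanged); reused cached 3 without running.
  v12: runs — in2 3->-3; result -3.
  v13: runs — v1 3->2; v12 3->-3; result 5.
  v15: runs — v12 3->-3; v13 0->5; result 5.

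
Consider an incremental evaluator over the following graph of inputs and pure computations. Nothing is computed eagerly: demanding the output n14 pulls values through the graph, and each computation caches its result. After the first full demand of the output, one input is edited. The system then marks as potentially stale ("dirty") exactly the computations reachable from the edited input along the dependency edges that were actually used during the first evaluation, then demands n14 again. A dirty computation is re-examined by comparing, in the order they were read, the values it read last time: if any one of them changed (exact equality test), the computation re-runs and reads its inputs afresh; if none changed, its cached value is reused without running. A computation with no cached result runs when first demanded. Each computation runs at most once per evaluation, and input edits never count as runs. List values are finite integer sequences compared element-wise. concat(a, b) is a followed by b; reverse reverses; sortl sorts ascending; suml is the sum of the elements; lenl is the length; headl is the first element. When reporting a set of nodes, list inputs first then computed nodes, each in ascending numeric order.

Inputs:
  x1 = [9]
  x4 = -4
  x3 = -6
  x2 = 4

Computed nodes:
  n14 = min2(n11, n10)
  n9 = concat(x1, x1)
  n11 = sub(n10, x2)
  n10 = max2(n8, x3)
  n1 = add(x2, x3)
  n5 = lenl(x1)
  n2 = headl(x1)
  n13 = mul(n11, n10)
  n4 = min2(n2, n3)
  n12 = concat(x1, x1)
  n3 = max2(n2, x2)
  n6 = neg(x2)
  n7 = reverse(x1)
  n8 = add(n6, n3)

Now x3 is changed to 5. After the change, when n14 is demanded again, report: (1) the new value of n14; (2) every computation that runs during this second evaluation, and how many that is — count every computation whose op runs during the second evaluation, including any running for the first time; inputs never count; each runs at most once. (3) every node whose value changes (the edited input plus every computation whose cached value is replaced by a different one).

n14 now evaluates to 1.
Run set: n10 (1 run).
Changed values: x3.
The important point: n10 recomputes to an identical value, and the output ends up unchanged.

Initial pass — values computed on the first demand:
  n2 = headl([9]) = 9
  n3 = max2(9, 4) = 9
  n6 = neg(4) = -4
  n8 = add(-4, 9) = 5
  n10 = max2(5, -6) = 5
  n11 = sub(5, 4) = 1
  n14 = min2(1, 5) = 1

Second demand — change propagation:
  n10: re-runs because x3 -6->5; new result 5 (unchanged).
  n11: re-examined; everything it read last time is the same (n10 unchanged, x2 unchanged) — cache 1 kept, no run.
  n14: re-examined; everything it read last time is the same (n11 unchanged, n10 unchanged) — cache 1 kept, no run.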